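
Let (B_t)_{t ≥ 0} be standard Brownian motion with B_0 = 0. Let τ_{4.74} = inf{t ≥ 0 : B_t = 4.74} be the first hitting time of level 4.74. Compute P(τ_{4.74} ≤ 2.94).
P(τ_{4.74} ≤ 2.94) = 2(1 − Φ(4.74/√2.94)) = 2(1 − Φ(2.7644)) ≈ 0.0057

By the reflection principle for standard BM, P(τ_b ≤ t) = 2 · P(B_t ≥ b). Since B_t ~ N(0, t), P(B_t ≥ 4.74) = 1 − Φ(4.74/√t) = 1 − Φ(4.74/√2.94) = 1 − Φ(2.7644) ≈ 0.00285. Doubling: P(τ_{4.74} ≤ 2.94) ≈ 2 · 0.00285 = 0.00570 ≈ 0.0057.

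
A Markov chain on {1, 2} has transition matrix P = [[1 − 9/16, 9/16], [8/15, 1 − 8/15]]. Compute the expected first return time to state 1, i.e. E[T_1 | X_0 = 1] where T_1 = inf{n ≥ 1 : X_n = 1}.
E[T_1 | X_0 = 1] = 1/π_1 = 263/128

For an irreducible recurrent Markov chain with stationary distribution π, E[T_i | X_0 = i] = 1/π_i (Kac's formula). Here π_1 = (8/15)/(9/16 + 8/15) = (8/15)/(263/240) = 128/263, so E[T_1 | X_0 = 1] = 1/π_1 = (9/16 + 8/15)/(8/15) = (263/240)/(8/15) = 263/128.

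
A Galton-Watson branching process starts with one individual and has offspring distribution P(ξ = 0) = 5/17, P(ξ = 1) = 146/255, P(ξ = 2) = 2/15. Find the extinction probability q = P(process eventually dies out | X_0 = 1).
q = 1

Mean offspring μ = 0·5/17 + 1·146/255 + 2·2/15 = 214/255 ≤ 1. For μ ≤ 1 with offspring not concentrated at 1, the Galton-Watson process goes extinct almost surely, so q = 1.
(Algebraic check: The pgf is f(s) = 5/17 + 146/255·s + 2/15·s². The extinction probability q is the smallest fixed point of f in [0, 1]. Setting s = f(s):
  2/15·s² + (146/255 − 1)·s + 5/17 = 0
  2/15·s² − (5/17 + 2/15)·s + 5/17 = 0
which factors as (s − 1)·(2/15·s − 5/17) = 0, giving roots s = 1 and s = (5/17)/(2/15) = 75/34. Since 75/34 ≥ 1, the smallest root in [0, 1] is s = 1.)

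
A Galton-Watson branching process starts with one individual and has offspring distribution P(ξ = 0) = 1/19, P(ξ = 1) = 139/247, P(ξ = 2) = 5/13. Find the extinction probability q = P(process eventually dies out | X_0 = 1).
q = 13/95

The pgf is f(s) = 1/19 + 139/247·s + 5/13·s². The extinction probability q is the smallest fixed point of f in [0, 1]. Setting s = f(s):
  5/13·s² + (139/247 − 1)·s + 1/19 = 0
  5/13·s² − (1/19 + 5/13)·s + 1/19 = 0
which factors as (s − 1)·(5/13·s − 1/19) = 0, giving roots s = 1 and s = (1/19)/(5/13) = 13/95.
Mean offspring μ = 139/247 + 2·5/13 = 329/247 > 1 (supercritical), so q < 1. The extinction probability is the smaller root: q = (1/19)/(5/13) = 13/95.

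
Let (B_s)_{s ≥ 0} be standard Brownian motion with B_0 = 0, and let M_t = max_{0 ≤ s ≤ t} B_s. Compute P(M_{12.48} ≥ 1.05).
P(M_{12.48} ≥ 1.05) = 2·P(B_{12.48} ≥ 1.05) = 2(1 − Φ(1.05/√12.48)) ≈ 0.7663

By the reflection principle for Brownian motion, P(M_t ≥ a) = 2 · P(B_t ≥ a) for a ≥ 0. Since B_t ~ N(0, t), P(B_t ≥ 1.05) = 1 − Φ(1.05/√t) = 1 − Φ(1.05/√12.48) = 1 − Φ(0.2972). So
  P(M_{12.48} ≥ 1.05) = 2(1 − Φ(0.2972)) ≈ 0.7663.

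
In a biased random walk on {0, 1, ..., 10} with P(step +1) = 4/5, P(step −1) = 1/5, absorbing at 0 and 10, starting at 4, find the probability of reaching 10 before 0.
P(hit 10 before 0) = (1 − (1/4)^4) / (1 − (1/4)^10) = 69632/69905

Let u_k denote P(reach 10 before 0 | start at k). Boundary: u_0 = 0, u_10 = 1. Recurrence: u_k = 4/5·u_{k+1} + 1/5·u_{k-1} for 1 ≤ k ≤ 9. Try u_k = A + B·r^k with r = q/p = (1/5)/(4/5) = 1/4. Substitution satisfies the recurrence; boundary conditions give:
  u_k = (1 − r^k) / (1 − r^N) = (1 − (1/4)^4) / (1 − (1/4)^10) = 69632/69905.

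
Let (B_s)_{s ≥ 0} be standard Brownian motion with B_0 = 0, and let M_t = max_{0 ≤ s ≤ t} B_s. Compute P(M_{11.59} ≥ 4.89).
P(M_{11.59} ≥ 4.89) = 2·P(B_{11.59} ≥ 4.89) = 2(1 − Φ(4.89/√11.59)) ≈ 0.1509

By the reflection principle for Brownian motion, P(M_t ≥ a) = 2 · P(B_t ≥ a) for a ≥ 0. Since B_t ~ N(0, t), P(B_t ≥ 4.89) = 1 − Φ(4.89/√t) = 1 − Φ(4.89/√11.59) = 1 − Φ(1.4364). So
  P(M_{11.59} ≥ 4.89) = 2(1 − Φ(1.4364)) ≈ 0.1509.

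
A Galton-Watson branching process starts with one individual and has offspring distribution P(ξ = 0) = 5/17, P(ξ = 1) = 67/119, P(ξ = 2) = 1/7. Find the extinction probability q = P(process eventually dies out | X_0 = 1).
q = 1

Mean offspring μ = 0·5/17 + 1·67/119 + 2·1/7 = 101/119 ≤ 1. For μ ≤ 1 with offspring not concentrated at 1, the Galton-Watson process goes extinct almost surely, so q = 1.
(Algebraic check: The pgf is f(s) = 5/17 + 67/119·s + 1/7·s². The extinction probability q is the smallest fixed point of f in [0, 1]. Setting s = f(s):
  1/7·s² + (67/119 − 1)·s + 5/17 = 0
  1/7·s² − (5/17 + 1/7)·s + 5/17 = 0
which factors as (s − 1)·(1/7·s − 5/17) = 0, giving roots s = 1 and s = (5/17)/(1/7) = 35/17. Since 35/17 ≥ 1, the smallest root in [0, 1] is s = 1.)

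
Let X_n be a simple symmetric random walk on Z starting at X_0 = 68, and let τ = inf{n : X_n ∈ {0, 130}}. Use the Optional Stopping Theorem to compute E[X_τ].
E[X_τ] = 68

X_n is a martingale and τ is a bounded-mean stopping time (indeed τ is finite a.s. with bounded expectation since the walk is in a bounded region). By the OST, E[X_τ] = E[X_0] = 68. Equivalently: E[X_τ] = 130 · P(hit 130 first) + 0 · P(hit 0 first) = 130 · (68/130) = 68.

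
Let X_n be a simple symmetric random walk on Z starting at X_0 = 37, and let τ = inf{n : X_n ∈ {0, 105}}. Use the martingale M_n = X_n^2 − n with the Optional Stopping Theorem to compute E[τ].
E[τ] = 2516

M_n = X_n^2 − n is a martingale (since E[X_{n+1}^2 | F_n] = X_n^2 + 1). By OST (τ has finite mean in a bounded region), E[M_τ] = E[M_0] = X_0^2 − 0 = 37^2 = 1369. Also E[M_τ] = E[X_τ^2] − E[τ]. The walk exits at 0 or 105, with P(hit 105 first) = 37/105, so E[X_τ^2] = 105^2 · 37/105 + 0 = 3885. Thus E[τ] = E[X_τ^2] − E[M_τ] = 3885 − 1369 = 2516 = 37(105 − 37) = 2516.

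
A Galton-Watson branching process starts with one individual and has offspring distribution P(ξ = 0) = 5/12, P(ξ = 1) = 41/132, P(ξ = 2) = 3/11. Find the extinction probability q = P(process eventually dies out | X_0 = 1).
q = 1

Mean offspring μ = 0·5/12 + 1·41/132 + 2·3/11 = 113/132 ≤ 1. For μ ≤ 1 with offspring not concentrated at 1, the Galton-Watson process goes extinct almost surely, so q = 1.
(Algebraic check: The pgf is f(s) = 5/12 + 41/132·s + 3/11·s². The extinction probability q is the smallest fixed point of f in [0, 1]. Setting s = f(s):
  3/11·s² + (41/132 − 1)·s + 5/12 = 0
  3/11·s² − (5/12 + 3/11)·s + 5/12 = 0
which factors as (s − 1)·(3/11·s − 5/12) = 0, giving roots s = 1 and s = (5/12)/(3/11) = 55/36. Since 55/36 ≥ 1, the smallest root in [0, 1] is s = 1.)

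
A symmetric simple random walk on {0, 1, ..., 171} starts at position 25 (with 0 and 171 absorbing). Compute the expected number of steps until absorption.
E[τ | X_0 = 25] = 3650

Let v_k = E[τ | X_0 = k]. Boundary: v_0 = v_171 = 0. Recurrence: v_k = 1 + (v_{k-1} + v_{k+1})/2 for 1 ≤ k ≤ 170. The particular solution to v_k − (v_{k-1} + v_{k+1})/2 = 1 is v_k = −k^2. Adding homogeneous solution A + B k and matching boundaries gives v_k = k (171 − k). Substituting k = 25: v_25 = 25 · 146 = 3650.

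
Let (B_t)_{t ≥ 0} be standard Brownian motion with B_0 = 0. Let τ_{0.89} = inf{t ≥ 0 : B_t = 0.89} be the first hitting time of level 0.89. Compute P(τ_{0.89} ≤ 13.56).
P(τ_{0.89} ≤ 13.56) = 2(1 − Φ(0.89/√13.56)) = 2(1 − Φ(0.2417)) ≈ 0.8090

By the reflection principle for standard BM, P(τ_b ≤ t) = 2 · P(B_t ≥ b). Since B_t ~ N(0, t), P(B_t ≥ 0.89) = 1 − Φ(0.89/√t) = 1 − Φ(0.89/√13.56) = 1 − Φ(0.2417) ≈ 0.40451. Doubling: P(τ_{0.89} ≤ 13.56) ≈ 2 · 0.40451 = 0.80902 ≈ 0.8090.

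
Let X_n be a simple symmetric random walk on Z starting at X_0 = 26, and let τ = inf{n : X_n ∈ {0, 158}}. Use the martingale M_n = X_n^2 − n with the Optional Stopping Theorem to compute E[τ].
E[τ] = 3432

M_n = X_n^2 − n is a martingale (since E[X_{n+1}^2 | F_n] = X_n^2 + 1). By OST (τ has finite mean in a bounded region), E[M_τ] = E[M_0] = X_0^2 − 0 = 26^2 = 676. Also E[M_τ] = E[X_τ^2] − E[τ]. The walk exits at 0 or 158, with P(hit 158 first) = 26/158, so E[X_τ^2] = 158^2 · 26/158 + 0 = 4108. Thus E[τ] = E[X_τ^2] − E[M_τ] = 4108 − 676 = 3432 = 26(158 − 26) = 3432.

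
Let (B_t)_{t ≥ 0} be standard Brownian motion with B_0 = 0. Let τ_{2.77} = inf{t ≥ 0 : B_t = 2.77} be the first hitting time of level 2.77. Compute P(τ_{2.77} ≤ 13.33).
P(τ_{2.77} ≤ 13.33) = 2(1 − Φ(2.77/√13.33)) = 2(1 − Φ(0.7587)) ≈ 0.4480

By the reflection principle for standard BM, P(τ_b ≤ t) = 2 · P(B_t ≥ b). Since B_t ~ N(0, t), P(B_t ≥ 2.77) = 1 − Φ(2.77/√t) = 1 − Φ(2.77/√13.33) = 1 − Φ(0.7587) ≈ 0.22402. Doubling: P(τ_{2.77} ≤ 13.33) ≈ 2 · 0.22402 = 0.44804 ≈ 0.4480.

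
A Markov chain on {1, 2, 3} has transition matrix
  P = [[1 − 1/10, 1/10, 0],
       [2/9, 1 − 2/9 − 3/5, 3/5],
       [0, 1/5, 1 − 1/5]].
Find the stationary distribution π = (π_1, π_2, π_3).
π = (5/14, 9/56, 27/56)

This is a birth-death chain on three states, which satisfies detailed balance: π_1 · P_{12} = π_2 · P_{21} and π_2 · P_{23} = π_3 · P_{32}.
From π_1 · 1/10 = π_2 · 2/9: π_2/π_1 = (1/10)/(2/9) = 9/20.
From π_2 · 3/5 = π_3 · 1/5: π_3/π_2 = (3/5)/(1/5) = 3.
Take π_1 proportional to 1; then unnormalized π = (1, 9/20, 27/20). Normalize by dividing by the sum 14/5:
  π = (5/14, 9/56, 27/56).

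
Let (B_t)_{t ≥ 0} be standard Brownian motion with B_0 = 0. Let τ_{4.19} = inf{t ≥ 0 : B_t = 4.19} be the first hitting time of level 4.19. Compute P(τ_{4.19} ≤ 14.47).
P(τ_{4.19} ≤ 14.47) = 2(1 − Φ(4.19/√14.47)) = 2(1 − Φ(1.1015)) ≈ 0.2707

By the reflection principle for standard BM, P(τ_b ≤ t) = 2 · P(B_t ≥ b). Since B_t ~ N(0, t), P(B_t ≥ 4.19) = 1 − Φ(4.19/√t) = 1 − Φ(4.19/√14.47) = 1 − Φ(1.1015) ≈ 0.13534. Doubling: P(τ_{4.19} ≤ 14.47) ≈ 2 · 0.13534 = 0.27068 ≈ 0.2707.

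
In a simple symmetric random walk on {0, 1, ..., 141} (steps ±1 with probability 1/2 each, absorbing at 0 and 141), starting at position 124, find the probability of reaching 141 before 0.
P(hit 141 before 0) = 124/141

Let u_k = P(hit 141 before 0 | start at k). Then u_0 = 0, u_141 = 1, and u_k = u_{k-1}/2 + u_{k+1}/2 for 1 ≤ k ≤ 140. This harmonic recurrence is solved by u_k = k/141, giving u_124 = 124/141.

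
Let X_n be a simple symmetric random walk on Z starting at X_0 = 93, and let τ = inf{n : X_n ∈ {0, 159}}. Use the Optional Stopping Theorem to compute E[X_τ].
E[X_τ] = 93

X_n is a martingale and τ is a bounded-mean stopping time (indeed τ is finite a.s. with bounded expectation since the walk is in a bounded region). By the OST, E[X_τ] = E[X_0] = 93. Equivalently: E[X_τ] = 159 · P(hit 159 first) + 0 · P(hit 0 first) = 159 · (93/159) = 93.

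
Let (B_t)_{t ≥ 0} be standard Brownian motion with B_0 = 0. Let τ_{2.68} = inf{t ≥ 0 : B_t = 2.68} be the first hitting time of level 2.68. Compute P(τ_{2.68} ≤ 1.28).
P(τ_{2.68} ≤ 1.28) = 2(1 − Φ(2.68/√1.28)) = 2(1 − Φ(2.3688)) ≈ 0.0178

By the reflection principle for standard BM, P(τ_b ≤ t) = 2 · P(B_t ≥ b). Since B_t ~ N(0, t), P(B_t ≥ 2.68) = 1 − Φ(2.68/√t) = 1 − Φ(2.68/√1.28) = 1 − Φ(2.3688) ≈ 0.00892. Doubling: P(τ_{2.68} ≤ 1.28) ≈ 2 · 0.00892 = 0.01784 ≈ 0.0178.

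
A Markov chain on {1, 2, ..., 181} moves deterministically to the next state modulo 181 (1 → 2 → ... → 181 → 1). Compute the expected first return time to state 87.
E[T_87 | X_0 = 87] = 181

The chain cycles deterministically, so starting at state 87 it returns in exactly 181 steps. Equivalently, the stationary distribution is uniform π_j = 1/181 for every state j, so by Kac's formula E[T_87] = 1/π_87 = 181.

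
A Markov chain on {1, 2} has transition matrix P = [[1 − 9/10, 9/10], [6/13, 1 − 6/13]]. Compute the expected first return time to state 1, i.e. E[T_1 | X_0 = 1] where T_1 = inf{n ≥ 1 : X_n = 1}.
E[T_1 | X_0 = 1] = 1/π_1 = 59/20

For an irreducible recurrent Markov chain with stationary distribution π, E[T_i | X_0 = i] = 1/π_i (Kac's formula). Here π_1 = (6/13)/(9/10 + 6/13) = (6/13)/(177/130) = 20/59, so E[T_1 | X_0 = 1] = 1/π_1 = (9/10 + 6/13)/(6/13) = (177/130)/(6/13) = 59/20.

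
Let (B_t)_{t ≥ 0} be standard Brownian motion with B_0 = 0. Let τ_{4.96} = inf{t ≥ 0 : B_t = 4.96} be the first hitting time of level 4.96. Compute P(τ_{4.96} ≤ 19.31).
P(τ_{4.96} ≤ 19.31) = 2(1 − Φ(4.96/√19.31)) = 2(1 − Φ(1.1287)) ≈ 0.2590

By the reflection principle for standard BM, P(τ_b ≤ t) = 2 · P(B_t ≥ b). Since B_t ~ N(0, t), P(B_t ≥ 4.96) = 1 − Φ(4.96/√t) = 1 − Φ(4.96/√19.31) = 1 − Φ(1.1287) ≈ 0.12951. Doubling: P(τ_{4.96} ≤ 19.31) ≈ 2 · 0.12951 = 0.25902 ≈ 0.2590.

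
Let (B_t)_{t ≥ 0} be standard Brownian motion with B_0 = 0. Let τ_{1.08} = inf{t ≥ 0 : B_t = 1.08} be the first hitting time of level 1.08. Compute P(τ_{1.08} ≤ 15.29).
P(τ_{1.08} ≤ 15.29) = 2(1 − Φ(1.08/√15.29)) = 2(1 − Φ(0.2762)) ≈ 0.7824

By the reflection principle for standard BM, P(τ_b ≤ t) = 2 · P(B_t ≥ b). Since B_t ~ N(0, t), P(B_t ≥ 1.08) = 1 − Φ(1.08/√t) = 1 − Φ(1.08/√15.29) = 1 − Φ(0.2762) ≈ 0.39120. Doubling: P(τ_{1.08} ≤ 15.29) ≈ 2 · 0.39120 = 0.78240 ≈ 0.7824.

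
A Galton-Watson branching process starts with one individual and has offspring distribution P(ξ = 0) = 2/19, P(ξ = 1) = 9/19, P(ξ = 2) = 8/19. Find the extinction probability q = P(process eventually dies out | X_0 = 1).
q = 1/4

The pgf is f(s) = 2/19 + 9/19·s + 8/19·s². The extinction probability q is the smallest fixed point of f in [0, 1]. Setting s = f(s):
  8/19·s² + (9/19 − 1)·s + 2/19 = 0
  8/19·s² − (2/19 + 8/19)·s + 2/19 = 0
which factors as (s − 1)·(8/19·s − 2/19) = 0, giving roots s = 1 and s = (2/19)/(8/19) = 1/4.
Mean offspring μ = 9/19 + 2·8/19 = 25/19 > 1 (supercritical), so q < 1. The extinction probability is the smaller root: q = (2/19)/(8/19) = 1/4.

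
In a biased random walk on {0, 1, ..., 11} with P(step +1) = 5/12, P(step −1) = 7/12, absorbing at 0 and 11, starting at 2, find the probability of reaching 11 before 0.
P(hit 11 before 0) = (1 − (7/5)^2) / (1 − (7/5)^11) = 23437500/964249309

Let u_k denote P(reach 11 before 0 | start at k). Boundary: u_0 = 0, u_11 = 1. Recurrence: u_k = 5/12·u_{k+1} + 7/12·u_{k-1} for 1 ≤ k ≤ 10. Try u_k = A + B·r^k with r = q/p = (7/12)/(5/12) = 7/5. Substitution satisfies the recurrence; boundary conditions give:
  u_k = (1 − r^k) / (1 − r^N) = (1 − (7/5)^2) / (1 − (7/5)^11) = 23437500/964249309.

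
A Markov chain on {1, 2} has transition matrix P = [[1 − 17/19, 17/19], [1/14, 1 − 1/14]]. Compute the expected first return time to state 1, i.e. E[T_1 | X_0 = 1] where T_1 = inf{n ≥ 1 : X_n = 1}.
E[T_1 | X_0 = 1] = 1/π_1 = 257/19

For an irreducible recurrent Markov chain with stationary distribution π, E[T_i | X_0 = i] = 1/π_i (Kac's formula). Here π_1 = (1/14)/(17/19 + 1/14) = (1/14)/(257/266) = 19/257, so E[T_1 | X_0 = 1] = 1/π_1 = (17/19 + 1/14)/(1/14) = (257/266)/(1/14) = 257/19.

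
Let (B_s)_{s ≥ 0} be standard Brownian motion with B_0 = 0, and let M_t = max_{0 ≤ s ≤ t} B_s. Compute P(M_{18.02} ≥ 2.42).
P(M_{18.02} ≥ 2.42) = 2·P(B_{18.02} ≥ 2.42) = 2(1 − Φ(2.42/√18.02)) ≈ 0.5686

By the reflection principle for Brownian motion, P(M_t ≥ a) = 2 · P(B_t ≥ a) for a ≥ 0. Since B_t ~ N(0, t), P(B_t ≥ 2.42) = 1 − Φ(2.42/√t) = 1 − Φ(2.42/√18.02) = 1 − Φ(0.5701). So
  P(M_{18.02} ≥ 2.42) = 2(1 − Φ(0.5701)) ≈ 0.5686.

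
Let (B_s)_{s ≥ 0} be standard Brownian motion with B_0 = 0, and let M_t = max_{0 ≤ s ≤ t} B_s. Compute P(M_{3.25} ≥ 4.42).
P(M_{3.25} ≥ 4.42) = 2·P(B_{3.25} ≥ 4.42) = 2(1 − Φ(4.42/√3.25)) ≈ 0.0142

By the reflection principle for Brownian motion, P(M_t ≥ a) = 2 · P(B_t ≥ a) for a ≥ 0. Since B_t ~ N(0, t), P(B_t ≥ 4.42) = 1 − Φ(4.42/√t) = 1 − Φ(4.42/√3.25) = 1 − Φ(2.4518). So
  P(M_{3.25} ≥ 4.42) = 2(1 − Φ(2.4518)) ≈ 0.0142.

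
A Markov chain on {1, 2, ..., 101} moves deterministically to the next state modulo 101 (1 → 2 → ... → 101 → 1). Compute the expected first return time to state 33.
E[T_33 | X_0 = 33] = 101

The chain cycles deterministically, so starting at state 33 it returns in exactly 101 steps. Equivalently, the stationary distribution is uniform π_j = 1/101 for every state j, so by Kac's formula E[T_33] = 1/π_33 = 101.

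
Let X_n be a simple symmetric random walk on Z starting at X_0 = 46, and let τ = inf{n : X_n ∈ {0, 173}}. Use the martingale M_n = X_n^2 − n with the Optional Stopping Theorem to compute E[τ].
E[τ] = 5842

M_n = X_n^2 − n is a martingale (since E[X_{n+1}^2 | F_n] = X_n^2 + 1). By OST (τ has finite mean in a bounded region), E[M_τ] = E[M_0] = X_0^2 − 0 = 46^2 = 2116. Also E[M_τ] = E[X_τ^2] − E[τ]. The walk exits at 0 or 173, with P(hit 173 first) = 46/173, so E[X_τ^2] = 173^2 · 46/173 + 0 = 7958. Thus E[τ] = E[X_τ^2] − E[M_τ] = 7958 − 2116 = 5842 = 46(173 − 46) = 5842.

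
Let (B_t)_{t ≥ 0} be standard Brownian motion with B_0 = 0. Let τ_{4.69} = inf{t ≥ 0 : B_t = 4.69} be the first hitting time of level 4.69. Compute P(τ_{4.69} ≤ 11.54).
P(τ_{4.69} ≤ 11.54) = 2(1 − Φ(4.69/√11.54)) = 2(1 − Φ(1.3806)) ≈ 0.1674

By the reflection principle for standard BM, P(τ_b ≤ t) = 2 · P(B_t ≥ b). Since B_t ~ N(0, t), P(B_t ≥ 4.69) = 1 − Φ(4.69/√t) = 1 − Φ(4.69/√11.54) = 1 − Φ(1.3806) ≈ 0.08370. Doubling: P(τ_{4.69} ≤ 11.54) ≈ 2 · 0.08370 = 0.16740 ≈ 0.1674.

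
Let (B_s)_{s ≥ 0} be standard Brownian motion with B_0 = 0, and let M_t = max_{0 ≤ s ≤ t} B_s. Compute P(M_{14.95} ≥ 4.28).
P(M_{14.95} ≥ 4.28) = 2·P(B_{14.95} ≥ 4.28) = 2(1 − Φ(4.28/√14.95)) ≈ 0.2683

By the reflection principle for Brownian motion, P(M_t ≥ a) = 2 · P(B_t ≥ a) for a ≥ 0. Since B_t ~ N(0, t), P(B_t ≥ 4.28) = 1 − Φ(4.28/√t) = 1 − Φ(4.28/√14.95) = 1 − Φ(1.1069). So
  P(M_{14.95} ≥ 4.28) = 2(1 − Φ(1.1069)) ≈ 0.2683.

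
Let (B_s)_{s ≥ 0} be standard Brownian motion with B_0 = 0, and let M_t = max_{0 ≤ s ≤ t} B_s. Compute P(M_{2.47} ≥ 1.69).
P(M_{2.47} ≥ 1.69) = 2·P(B_{2.47} ≥ 1.69) = 2(1 − Φ(1.69/√2.47)) ≈ 0.2822

By the reflection principle for Brownian motion, P(M_t ≥ a) = 2 · P(B_t ≥ a) for a ≥ 0. Since B_t ~ N(0, t), P(B_t ≥ 1.69) = 1 − Φ(1.69/√t) = 1 − Φ(1.69/√2.47) = 1 − Φ(1.0753). So
  P(M_{2.47} ≥ 1.69) = 2(1 − Φ(1.0753)) ≈ 0.2822.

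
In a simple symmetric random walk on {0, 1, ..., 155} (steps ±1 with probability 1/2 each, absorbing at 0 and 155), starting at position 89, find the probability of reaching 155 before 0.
P(hit 155 before 0) = 89/155

Let u_k = P(hit 155 before 0 | start at k). Then u_0 = 0, u_155 = 1, and u_k = u_{k-1}/2 + u_{k+1}/2 for 1 ≤ k ≤ 154. This harmonic recurrence is solved by u_k = k/155, giving u_89 = 89/155.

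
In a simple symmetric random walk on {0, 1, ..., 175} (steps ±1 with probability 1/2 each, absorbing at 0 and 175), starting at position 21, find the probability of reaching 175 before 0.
P(hit 175 before 0) = 21/175 = 3/25

Let u_k = P(hit 175 before 0 | start at k). Then u_0 = 0, u_175 = 1, and u_k = u_{k-1}/2 + u_{k+1}/2 for 1 ≤ k ≤ 174. This harmonic recurrence is solved by u_k = k/175, giving u_21 = 21/175 = 3/25.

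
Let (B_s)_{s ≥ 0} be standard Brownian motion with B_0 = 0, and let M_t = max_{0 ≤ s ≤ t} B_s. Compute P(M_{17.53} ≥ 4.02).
P(M_{17.53} ≥ 4.02) = 2·P(B_{17.53} ≥ 4.02) = 2(1 − Φ(4.02/√17.53)) ≈ 0.3370

By the reflection principle for Brownian motion, P(M_t ≥ a) = 2 · P(B_t ≥ a) for a ≥ 0. Since B_t ~ N(0, t), P(B_t ≥ 4.02) = 1 − Φ(4.02/√t) = 1 − Φ(4.02/√17.53) = 1 − Φ(0.9601). So
  P(M_{17.53} ≥ 4.02) = 2(1 − Φ(0.9601)) ≈ 0.3370.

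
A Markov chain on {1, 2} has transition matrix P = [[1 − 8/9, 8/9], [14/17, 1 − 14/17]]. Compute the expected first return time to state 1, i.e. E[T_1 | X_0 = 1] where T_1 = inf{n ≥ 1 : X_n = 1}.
E[T_1 | X_0 = 1] = 1/π_1 = 131/63

For an irreducible recurrent Markov chain with stationary distribution π, E[T_i | X_0 = i] = 1/π_i (Kac's formula). Here π_1 = (14/17)/(8/9 + 14/17) = (14/17)/(262/153) = 63/131, so E[T_1 | X_0 = 1] = 1/π_1 = (8/9 + 14/17)/(14/17) = (262/153)/(14/17) = 131/63.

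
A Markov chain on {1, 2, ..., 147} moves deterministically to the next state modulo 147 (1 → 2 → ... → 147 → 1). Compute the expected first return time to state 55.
E[T_55 | X_0 = 55] = 147

The chain cycles deterministically, so starting at state 55 it returns in exactly 147 steps. Equivalently, the stationary distribution is uniform π_j = 1/147 for every state j, so by Kac's formula E[T_55] = 1/π_55 = 147.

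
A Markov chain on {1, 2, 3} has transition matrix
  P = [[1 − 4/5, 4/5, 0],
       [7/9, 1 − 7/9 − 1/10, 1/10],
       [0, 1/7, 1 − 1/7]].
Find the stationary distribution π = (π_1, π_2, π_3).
π = (175/481, 180/481, 126/481)

This is a birth-death chain on three states, which satisfies detailed balance: π_1 · P_{12} = π_2 · P_{21} and π_2 · P_{23} = π_3 · P_{32}.
From π_1 · 4/5 = π_2 · 7/9: π_2/π_1 = (4/5)/(7/9) = 36/35.
From π_2 · 1/10 = π_3 · 1/7: π_3/π_2 = (1/10)/(1/7) = 7/10.
Take π_1 proportional to 1; then unnormalized π = (1, 36/35, 18/25). Normalize by dividing by the sum 481/175:
  π = (175/481, 180/481, 126/481).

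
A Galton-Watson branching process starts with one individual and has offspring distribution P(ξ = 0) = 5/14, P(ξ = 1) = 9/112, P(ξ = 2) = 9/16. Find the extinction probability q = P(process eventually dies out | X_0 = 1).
q = 40/63

The pgf is f(s) = 5/14 + 9/112·s + 9/16·s². The extinction probability q is the smallest fixed point of f in [0, 1]. Setting s = f(s):
  9/16·s² + (9/112 − 1)·s + 5/14 = 0
  9/16·s² − (5/14 + 9/16)·s + 5/14 = 0
which factors as (s − 1)·(9/16·s − 5/14) = 0, giving roots s = 1 and s = (5/14)/(9/16) = 40/63.
Mean offspring μ = 9/112 + 2·9/16 = 135/112 > 1 (supercritical), so q < 1. The extinction probability is the smaller root: q = (5/14)/(9/16) = 40/63.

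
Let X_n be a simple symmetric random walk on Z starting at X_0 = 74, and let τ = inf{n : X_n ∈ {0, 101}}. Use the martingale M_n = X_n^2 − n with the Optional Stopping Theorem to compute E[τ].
E[τ] = 1998

M_n = X_n^2 − n is a martingale (since E[X_{n+1}^2 | F_n] = X_n^2 + 1). By OST (τ has finite mean in a bounded region), E[M_τ] = E[M_0] = X_0^2 − 0 = 74^2 = 5476. Also E[M_τ] = E[X_τ^2] − E[τ]. The walk exits at 0 or 101, with P(hit 101 first) = 74/101, so E[X_τ^2] = 101^2 · 74/101 + 0 = 7474. Thus E[τ] = E[X_τ^2] − E[M_τ] = 7474 − 5476 = 1998 = 74(101 − 74) = 1998.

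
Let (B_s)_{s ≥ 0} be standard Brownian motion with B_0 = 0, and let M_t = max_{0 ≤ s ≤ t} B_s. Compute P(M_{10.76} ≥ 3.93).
P(M_{10.76} ≥ 3.93) = 2·P(B_{10.76} ≥ 3.93) = 2(1 − Φ(3.93/√10.76)) ≈ 0.2309

By the reflection principle for Brownian motion, P(M_t ≥ a) = 2 · P(B_t ≥ a) for a ≥ 0. Since B_t ~ N(0, t), P(B_t ≥ 3.93) = 1 − Φ(3.93/√t) = 1 − Φ(3.93/√10.76) = 1 − Φ(1.1981). So
  P(M_{10.76} ≥ 3.93) = 2(1 − Φ(1.1981)) ≈ 0.2309.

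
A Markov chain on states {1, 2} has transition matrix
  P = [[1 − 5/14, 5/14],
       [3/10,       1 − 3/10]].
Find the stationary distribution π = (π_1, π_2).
π_1 = 21/46, π_2 = 25/46

Solve πP = π with π_1 + π_2 = 1. From πP = π: π_1 · (1 − 5/14) + π_2 · 3/10 = π_1 ⇒ π_2 · 3/10 = π_1 · 5/14 ⇒ π_2/π_1 = (5/14)/(3/10) = 25/21. Together with π_1 + π_2 = 1:
  π_1 = (3/10)/(5/14 + 3/10) = (3/10)/(23/35) = 21/46,
  π_2 = (5/14)/(5/14 + 3/10) = (5/14)/(23/35) = 25/46.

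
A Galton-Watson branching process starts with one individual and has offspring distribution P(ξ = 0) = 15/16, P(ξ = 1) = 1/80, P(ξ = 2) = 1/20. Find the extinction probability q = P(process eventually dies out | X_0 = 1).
q = 1

Mean offspring μ = 0·15/16 + 1·1/80 + 2·1/20 = 9/80 ≤ 1. For μ ≤ 1 with offspring not concentrated at 1, the Galton-Watson process goes extinct almost surely, so q = 1.
(Algebraic check: The pgf is f(s) = 15/16 + 1/80·s + 1/20·s². The extinction probability q is the smallest fixed point of f in [0, 1]. Setting s = f(s):
  1/20·s² + (1/80 − 1)·s + 15/16 = 0
  1/20·s² − (15/16 + 1/20)·s + 15/16 = 0
which factors as (s − 1)·(1/20·s − 15/16) = 0, giving roots s = 1 and s = (15/16)/(1/20) = 75/4. Since 75/4 ≥ 1, the smallest root in [0, 1] is s = 1.)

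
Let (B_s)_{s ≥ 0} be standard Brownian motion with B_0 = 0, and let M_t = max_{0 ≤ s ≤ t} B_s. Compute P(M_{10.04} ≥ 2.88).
P(M_{10.04} ≥ 2.88) = 2·P(B_{10.04} ≥ 2.88) = 2(1 − Φ(2.88/√10.04)) ≈ 0.3634

By the reflection principle for Brownian motion, P(M_t ≥ a) = 2 · P(B_t ≥ a) for a ≥ 0. Since B_t ~ N(0, t), P(B_t ≥ 2.88) = 1 − Φ(2.88/√t) = 1 − Φ(2.88/√10.04) = 1 − Φ(0.9089). So
  P(M_{10.04} ≥ 2.88) = 2(1 − Φ(0.9089)) ≈ 0.3634.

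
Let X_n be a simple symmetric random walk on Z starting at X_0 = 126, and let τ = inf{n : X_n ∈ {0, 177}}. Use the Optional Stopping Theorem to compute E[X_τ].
E[X_τ] = 126

X_n is a martingale and τ is a bounded-mean stopping time (indeed τ is finite a.s. with bounded expectation since the walk is in a bounded region). By the OST, E[X_τ] = E[X_0] = 126. Equivalently: E[X_τ] = 177 · P(hit 177 first) + 0 · P(hit 0 first) = 177 · (126/177) = 126.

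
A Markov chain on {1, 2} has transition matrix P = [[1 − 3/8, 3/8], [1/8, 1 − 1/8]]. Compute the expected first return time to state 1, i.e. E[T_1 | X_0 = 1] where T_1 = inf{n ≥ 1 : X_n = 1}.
E[T_1 | X_0 = 1] = 1/π_1 = 4

For an irreducible recurrent Markov chain with stationary distribution π, E[T_i | X_0 = i] = 1/π_i (Kac's formula). Here π_1 = (1/8)/(3/8 + 1/8) = (1/8)/(1/2) = 1/4, so E[T_1 | X_0 = 1] = 1/π_1 = (3/8 + 1/8)/(1/8) = (1/2)/(1/8) = 4.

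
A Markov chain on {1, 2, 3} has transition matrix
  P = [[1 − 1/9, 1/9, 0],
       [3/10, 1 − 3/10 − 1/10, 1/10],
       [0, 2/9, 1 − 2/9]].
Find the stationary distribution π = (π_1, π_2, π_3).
π = (54/83, 20/83, 9/83)

This is a birth-death chain on three states, which satisfies detailed balance: π_1 · P_{12} = π_2 · P_{21} and π_2 · P_{23} = π_3 · P_{32}.
From π_1 · 1/9 = π_2 · 3/10: π_2/π_1 = (1/9)/(3/10) = 10/27.
From π_2 · 1/10 = π_3 · 2/9: π_3/π_2 = (1/10)/(2/9) = 9/20.
Take π_1 proportional to 1; then unnormalized π = (1, 10/27, 1/6). Normalize by dividing by the sum 83/54:
  π = (54/83, 20/83, 9/83).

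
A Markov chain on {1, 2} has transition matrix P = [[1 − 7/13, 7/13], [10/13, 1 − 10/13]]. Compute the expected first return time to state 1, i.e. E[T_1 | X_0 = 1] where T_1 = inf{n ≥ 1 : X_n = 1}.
E[T_1 | X_0 = 1] = 1/π_1 = 17/10

For an irreducible recurrent Markov chain with stationary distribution π, E[T_i | X_0 = i] = 1/π_i (Kac's formula). Here π_1 = (10/13)/(7/13 + 10/13) = (10/13)/(17/13) = 10/17, so E[T_1 | X_0 = 1] = 1/π_1 = (7/13 + 10/13)/(10/13) = (17/13)/(10/13) = 17/10.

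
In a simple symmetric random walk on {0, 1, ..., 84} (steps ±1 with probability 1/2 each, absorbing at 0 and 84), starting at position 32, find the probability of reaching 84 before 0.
P(hit 84 before 0) = 32/84 = 8/21

Let u_k = P(hit 84 before 0 | start at k). Then u_0 = 0, u_84 = 1, and u_k = u_{k-1}/2 + u_{k+1}/2 for 1 ≤ k ≤ 83. This harmonic recurrence is solved by u_k = k/84, giving u_32 = 32/84 = 8/21.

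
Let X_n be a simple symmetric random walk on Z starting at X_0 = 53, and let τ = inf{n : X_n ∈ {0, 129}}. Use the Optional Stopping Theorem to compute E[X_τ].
E[X_τ] = 53

X_n is a martingale and τ is a bounded-mean stopping time (indeed τ is finite a.s. with bounded expectation since the walk is in a bounded region). By the OST, E[X_τ] = E[X_0] = 53. Equivalently: E[X_τ] = 129 · P(hit 129 first) + 0 · P(hit 0 first) = 129 · (53/129) = 53.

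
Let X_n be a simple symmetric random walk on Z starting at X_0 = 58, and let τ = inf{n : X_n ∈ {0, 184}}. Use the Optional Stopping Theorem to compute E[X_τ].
E[X_τ] = 58

X_n is a martingale and τ is a bounded-mean stopping time (indeed τ is finite a.s. with bounded expectation since the walk is in a bounded region). By the OST, E[X_τ] = E[X_0] = 58. Equivalently: E[X_τ] = 184 · P(hit 184 first) + 0 · P(hit 0 first) = 184 · (58/184) = 58.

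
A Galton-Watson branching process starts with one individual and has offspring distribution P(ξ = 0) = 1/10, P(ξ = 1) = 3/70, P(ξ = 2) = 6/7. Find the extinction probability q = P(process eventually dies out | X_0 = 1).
q = 7/60

The pgf is f(s) = 1/10 + 3/70·s + 6/7·s². The extinction probability q is the smallest fixed point of f in [0, 1]. Setting s = f(s):
  6/7·s² + (3/70 − 1)·s + 1/10 = 0
  6/7·s² − (1/10 + 6/7)·s + 1/10 = 0
which factors as (s − 1)·(6/7·s − 1/10) = 0, giving roots s = 1 and s = (1/10)/(6/7) = 7/60.
Mean offspring μ = 3/70 + 2·6/7 = 123/70 > 1 (supercritical), so q < 1. The extinction probability is the smaller root: q = (1/10)/(6/7) = 7/60.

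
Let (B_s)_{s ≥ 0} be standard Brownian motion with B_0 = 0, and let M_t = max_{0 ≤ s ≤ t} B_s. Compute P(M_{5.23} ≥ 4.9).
P(M_{5.23} ≥ 4.9) = 2·P(B_{5.23} ≥ 4.9) = 2(1 − Φ(4.9/√5.23)) ≈ 0.0321

By the reflection principle for Brownian motion, P(M_t ≥ a) = 2 · P(B_t ≥ a) for a ≥ 0. Since B_t ~ N(0, t), P(B_t ≥ 4.9) = 1 − Φ(4.9/√t) = 1 − Φ(4.9/√5.23) = 1 − Φ(2.1426). So
  P(M_{5.23} ≥ 4.9) = 2(1 − Φ(2.1426)) ≈ 0.0321.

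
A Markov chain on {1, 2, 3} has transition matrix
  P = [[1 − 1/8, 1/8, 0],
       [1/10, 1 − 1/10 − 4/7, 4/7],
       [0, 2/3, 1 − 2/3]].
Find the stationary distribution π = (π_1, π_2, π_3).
π = (28/93, 35/93, 10/31)

This is a birth-death chain on three states, which satisfies detailed balance: π_1 · P_{12} = π_2 · P_{21} and π_2 · P_{23} = π_3 · P_{32}.
From π_1 · 1/8 = π_2 · 1/10: π_2/π_1 = (1/8)/(1/10) = 5/4.
From π_2 · 4/7 = π_3 · 2/3: π_3/π_2 = (4/7)/(2/3) = 6/7.
Take π_1 proportional to 1; then unnormalized π = (1, 5/4, 15/14). Normalize by dividing by the sum 93/28:
  π = (28/93, 35/93, 10/31).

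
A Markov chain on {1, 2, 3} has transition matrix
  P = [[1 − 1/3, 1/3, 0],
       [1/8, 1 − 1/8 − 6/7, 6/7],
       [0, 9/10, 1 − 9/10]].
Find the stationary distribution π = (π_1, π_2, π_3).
π = (63/391, 168/391, 160/391)

This is a birth-death chain on three states, which satisfies detailed balance: π_1 · P_{12} = π_2 · P_{21} and π_2 · P_{23} = π_3 · P_{32}.
From π_1 · 1/3 = π_2 · 1/8: π_2/π_1 = (1/3)/(1/8) = 8/3.
From π_2 · 6/7 = π_3 · 9/10: π_3/π_2 = (6/7)/(9/10) = 20/21.
Take π_1 proportional to 1; then unnormalized π = (1, 8/3, 160/63). Normalize by dividing by the sum 391/63:
  π = (63/391, 168/391, 160/391).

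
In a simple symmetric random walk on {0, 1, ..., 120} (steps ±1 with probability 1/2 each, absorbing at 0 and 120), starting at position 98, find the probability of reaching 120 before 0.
P(hit 120 before 0) = 98/120 = 49/60

Let u_k = P(hit 120 before 0 | start at k). Then u_0 = 0, u_120 = 1, and u_k = u_{k-1}/2 + u_{k+1}/2 for 1 ≤ k ≤ 119. This harmonic recurrence is solved by u_k = k/120, giving u_98 = 98/120 = 49/60.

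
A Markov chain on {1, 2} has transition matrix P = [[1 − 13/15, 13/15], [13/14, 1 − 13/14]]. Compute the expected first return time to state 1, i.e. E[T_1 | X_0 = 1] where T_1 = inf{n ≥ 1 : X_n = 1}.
E[T_1 | X_0 = 1] = 1/π_1 = 29/15

For an irreducible recurrent Markov chain with stationary distribution π, E[T_i | X_0 = i] = 1/π_i (Kac's formula). Here π_1 = (13/14)/(13/15 + 13/14) = (13/14)/(377/210) = 15/29, so E[T_1 | X_0 = 1] = 1/π_1 = (13/15 + 13/14)/(13/14) = (377/210)/(13/14) = 29/15.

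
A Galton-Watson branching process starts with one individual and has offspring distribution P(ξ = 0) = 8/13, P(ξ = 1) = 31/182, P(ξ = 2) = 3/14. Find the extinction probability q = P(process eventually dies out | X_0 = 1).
q = 1

Mean offspring μ = 0·8/13 + 1·31/182 + 2·3/14 = 109/182 ≤ 1. For μ ≤ 1 with offspring not concentrated at 1, the Galton-Watson process goes extinct almost surely, so q = 1.
(Algebraic check: The pgf is f(s) = 8/13 + 31/182·s + 3/14·s². The extinction probability q is the smallest fixed point of f in [0, 1]. Setting s = f(s):
  3/14·s² + (31/182 − 1)·s + 8/13 = 0
  3/14·s² − (8/13 + 3/14)·s + 8/13 = 0
which factors as (s − 1)·(3/14·s − 8/13) = 0, giving roots s = 1 and s = (8/13)/(3/14) = 112/39. Since 112/39 ≥ 1, the smallest root in [0, 1] is s = 1.)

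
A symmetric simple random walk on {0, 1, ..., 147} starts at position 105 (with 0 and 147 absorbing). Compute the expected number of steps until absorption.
E[τ | X_0 = 105] = 4410

Let v_k = E[τ | X_0 = k]. Boundary: v_0 = v_147 = 0. Recurrence: v_k = 1 + (v_{k-1} + v_{k+1})/2 for 1 ≤ k ≤ 146. The particular solution to v_k − (v_{k-1} + v_{k+1})/2 = 1 is v_k = −k^2. Adding homogeneous solution A + B k and matching boundaries gives v_k = k (147 − k). Substituting k = 105: v_105 = 105 · 42 = 4410.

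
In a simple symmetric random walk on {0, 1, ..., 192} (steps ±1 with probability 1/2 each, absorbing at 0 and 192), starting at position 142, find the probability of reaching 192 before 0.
P(hit 192 before 0) = 142/192 = 71/96

Let u_k = P(hit 192 before 0 | start at k). Then u_0 = 0, u_192 = 1, and u_k = u_{k-1}/2 + u_{k+1}/2 for 1 ≤ k ≤ 191. This harmonic recurrence is solved by u_k = k/192, giving u_142 = 142/192 = 71/96.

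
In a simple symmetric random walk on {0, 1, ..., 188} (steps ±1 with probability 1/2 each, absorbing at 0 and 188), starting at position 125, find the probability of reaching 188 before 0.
P(hit 188 before 0) = 125/188

Let u_k = P(hit 188 before 0 | start at k). Then u_0 = 0, u_188 = 1, and u_k = u_{k-1}/2 + u_{k+1}/2 for 1 ≤ k ≤ 187. This harmonic recurrence is solved by u_k = k/188, giving u_125 = 125/188.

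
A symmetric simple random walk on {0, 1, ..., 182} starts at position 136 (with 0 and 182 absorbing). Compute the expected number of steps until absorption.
E[τ | X_0 = 136] = 6256

Let v_k = E[τ | X_0 = k]. Boundary: v_0 = v_182 = 0. Recurrence: v_k = 1 + (v_{k-1} + v_{k+1})/2 for 1 ≤ k ≤ 181. The particular solution to v_k − (v_{k-1} + v_{k+1})/2 = 1 is v_k = −k^2. Adding homogeneous solution A + B k and matching boundaries gives v_k = k (182 − k). Substituting k = 136: v_136 = 136 · 46 = 6256.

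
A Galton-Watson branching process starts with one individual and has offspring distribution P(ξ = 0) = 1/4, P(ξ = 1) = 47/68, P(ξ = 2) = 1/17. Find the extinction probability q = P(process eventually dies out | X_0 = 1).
q = 1

Mean offspring μ = 0·1/4 + 1·47/68 + 2·1/17 = 55/68 ≤ 1. For μ ≤ 1 with offspring not concentrated at 1, the Galton-Watson process goes extinct almost surely, so q = 1.
(Algebraic check: The pgf is f(s) = 1/4 + 47/68·s + 1/17·s². The extinction probability q is the smallest fixed point of f in [0, 1]. Setting s = f(s):
  1/17·s² + (47/68 − 1)·s + 1/4 = 0
  1/17·s² − (1/4 + 1/17)·s + 1/4 = 0
which factors as (s − 1)·(1/17·s − 1/4) = 0, giving roots s = 1 and s = (1/4)/(1/17) = 17/4. Since 17/4 ≥ 1, the smallest root in [0, 1] is s = 1.)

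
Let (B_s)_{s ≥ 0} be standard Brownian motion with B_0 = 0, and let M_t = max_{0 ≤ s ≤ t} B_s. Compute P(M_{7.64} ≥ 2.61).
P(M_{7.64} ≥ 2.61) = 2·P(B_{7.64} ≥ 2.61) = 2(1 − Φ(2.61/√7.64)) ≈ 0.3450

By the reflection principle for Brownian motion, P(M_t ≥ a) = 2 · P(B_t ≥ a) for a ≥ 0. Since B_t ~ N(0, t), P(B_t ≥ 2.61) = 1 − Φ(2.61/√t) = 1 − Φ(2.61/√7.64) = 1 − Φ(0.9443). So
  P(M_{7.64} ≥ 2.61) = 2(1 − Φ(0.9443)) ≈ 0.3450.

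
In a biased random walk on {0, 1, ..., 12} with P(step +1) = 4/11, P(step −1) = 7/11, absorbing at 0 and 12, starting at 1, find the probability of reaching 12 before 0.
P(hit 12 before 0) = (1 − (7/4)^1) / (1 − (7/4)^12) = 4194304/4608169995

Let u_k denote P(reach 12 before 0 | start at k). Boundary: u_0 = 0, u_12 = 1. Recurrence: u_k = 4/11·u_{k+1} + 7/11·u_{k-1} for 1 ≤ k ≤ 11. Try u_k = A + B·r^k with r = q/p = (7/11)/(4/11) = 7/4. Substitution satisfies the recurrence; boundary conditions give:
  u_k = (1 − r^k) / (1 − r^N) = (1 − (7/4)^1) / (1 − (7/4)^12) = 4194304/4608169995.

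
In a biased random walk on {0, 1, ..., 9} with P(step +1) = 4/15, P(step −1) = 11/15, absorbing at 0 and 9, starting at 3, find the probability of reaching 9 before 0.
P(hit 9 before 0) = (1 − (11/4)^3) / (1 − (11/4)^9) = 4096/1860841

Let u_k denote P(reach 9 before 0 | start at k). Boundary: u_0 = 0, u_9 = 1. Recurrence: u_k = 4/15·u_{k+1} + 11/15·u_{k-1} for 1 ≤ k ≤ 8. Try u_k = A + B·r^k with r = q/p = (11/15)/(4/15) = 11/4. Substitution satisfies the recurrence; boundary conditions give:
  u_k = (1 − r^k) / (1 − r^N) = (1 − (11/4)^3) / (1 − (11/4)^9) = 4096/1860841.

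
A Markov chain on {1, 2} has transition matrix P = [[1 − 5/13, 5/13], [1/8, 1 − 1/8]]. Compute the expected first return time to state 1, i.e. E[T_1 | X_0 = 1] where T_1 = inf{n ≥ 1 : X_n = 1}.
E[T_1 | X_0 = 1] = 1/π_1 = 53/13

For an irreducible recurrent Markov chain with stationary distribution π, E[T_i | X_0 = i] = 1/π_i (Kac's formula). Here π_1 = (1/8)/(5/13 + 1/8) = (1/8)/(53/104) = 13/53, so E[T_1 | X_0 = 1] = 1/π_1 = (5/13 + 1/8)/(1/8) = (53/104)/(1/8) = 53/13.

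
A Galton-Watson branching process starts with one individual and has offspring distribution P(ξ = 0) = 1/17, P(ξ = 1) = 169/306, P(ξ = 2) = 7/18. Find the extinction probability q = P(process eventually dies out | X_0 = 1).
q = 18/119

The pgf is f(s) = 1/17 + 169/306·s + 7/18·s². The extinction probability q is the smallest fixed point of f in [0, 1]. Setting s = f(s):
  7/18·s² + (169/306 − 1)·s + 1/17 = 0
  7/18·s² − (1/17 + 7/18)·s + 1/17 = 0
which factors as (s − 1)·(7/18·s − 1/17) = 0, giving roots s = 1 and s = (1/17)/(7/18) = 18/119.
Mean offspring μ = 169/306 + 2·7/18 = 407/306 > 1 (supercritical), so q < 1. The extinction probability is the smaller root: q = (1/17)/(7/18) = 18/119.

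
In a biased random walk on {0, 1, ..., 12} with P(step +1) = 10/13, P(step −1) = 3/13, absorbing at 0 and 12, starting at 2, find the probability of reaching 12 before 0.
P(hit 12 before 0) = (1 − (3/10)^2) / (1 − (3/10)^12) = 10000000000/10989005149

Let u_k denote P(reach 12 before 0 | start at k). Boundary: u_0 = 0, u_12 = 1. Recurrence: u_k = 10/13·u_{k+1} + 3/13·u_{k-1} for 1 ≤ k ≤ 11. Try u_k = A + B·r^k with r = q/p = (3/13)/(10/13) = 3/10. Substitution satisfies the recurrence; boundary conditions give:
  u_k = (1 − r^k) / (1 − r^N) = (1 − (3/10)^2) / (1 − (3/10)^12) = 10000000000/10989005149.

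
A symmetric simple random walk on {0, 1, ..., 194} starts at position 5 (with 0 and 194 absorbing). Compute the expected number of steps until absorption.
E[τ | X_0 = 5] = 945

Let v_k = E[τ | X_0 = k]. Boundary: v_0 = v_194 = 0. Recurrence: v_k = 1 + (v_{k-1} + v_{k+1})/2 for 1 ≤ k ≤ 193. The particular solution to v_k − (v_{k-1} + v_{k+1})/2 = 1 is v_k = −k^2. Adding homogeneous solution A + B k and matching boundaries gives v_k = k (194 − k). Substituting k = 5: v_5 = 5 · 189 = 945.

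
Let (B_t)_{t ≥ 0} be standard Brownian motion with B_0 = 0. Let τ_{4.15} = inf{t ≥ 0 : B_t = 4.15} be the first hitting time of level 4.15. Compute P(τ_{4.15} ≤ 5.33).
P(τ_{4.15} ≤ 5.33) = 2(1 − Φ(4.15/√5.33)) = 2(1 − Φ(1.7976)) ≈ 0.0722

By the reflection principle for standard BM, P(τ_b ≤ t) = 2 · P(B_t ≥ b). Since B_t ~ N(0, t), P(B_t ≥ 4.15) = 1 − Φ(4.15/√t) = 1 − Φ(4.15/√5.33) = 1 − Φ(1.7976) ≈ 0.03612. Doubling: P(τ_{4.15} ≤ 5.33) ≈ 2 · 0.03612 = 0.07224 ≈ 0.0722.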